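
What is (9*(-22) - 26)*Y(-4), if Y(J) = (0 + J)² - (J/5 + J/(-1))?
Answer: -14336/5 ≈ -2867.2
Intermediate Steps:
Y(J) = J² + 4*J/5 (Y(J) = J² - (J*(⅕) + J*(-1)) = J² - (J/5 - J) = J² - (-4)*J/5 = J² + 4*J/5)
(9*(-22) - 26)*Y(-4) = (9*(-22) - 26)*((⅕)*(-4)*(4 + 5*(-4))) = (-198 - 26)*((⅕)*(-4)*(4 - 20)) = -224*(-4)*(-16)/5 = -224*64/5 = -14336/5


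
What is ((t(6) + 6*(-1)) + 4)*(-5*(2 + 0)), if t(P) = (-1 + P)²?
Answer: -230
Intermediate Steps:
((t(6) + 6*(-1)) + 4)*(-5*(2 + 0)) = (((-1 + 6)² + 6*(-1)) + 4)*(-5*(2 + 0)) = ((5² - 6) + 4)*(-5*2) = ((25 - 6) + 4)*(-10) = (19 + 4)*(-10) = 23*(-10) = -230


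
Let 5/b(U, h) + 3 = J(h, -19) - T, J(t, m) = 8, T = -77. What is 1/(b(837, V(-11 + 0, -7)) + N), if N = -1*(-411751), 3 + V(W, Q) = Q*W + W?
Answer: 82/33763587 ≈ 2.4287e-6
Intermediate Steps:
V(W, Q) = -3 + W + Q*W (V(W, Q) = -3 + (Q*W + W) = -3 + (W + Q*W) = -3 + W + Q*W)
b(U, h) = 5/82 (b(U, h) = 5/(-3 + (8 - 1*(-77))) = 5/(-3 + (8 + 77)) = 5/(-3 + 85) = 5/82)
N = 411751
1/(b(837, V(-11 + 0, -7)) + N) = 1/(5/82 + 411751) = 1/(33763587/82) = 82/33763587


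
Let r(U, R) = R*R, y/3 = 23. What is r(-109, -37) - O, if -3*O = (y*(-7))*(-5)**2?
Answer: -2656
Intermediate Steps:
y = 69 (y = 3*23 = 69)
r(U, R) = R**2
O = 4025 (O = -69*(-7)*(-5)**2/3 = -(-161)*25 = -1/3*(-12075) = 4025)
r(-109, -37) - O = (-37)**2 - 1*4025 = 1369 - 4025 = -2656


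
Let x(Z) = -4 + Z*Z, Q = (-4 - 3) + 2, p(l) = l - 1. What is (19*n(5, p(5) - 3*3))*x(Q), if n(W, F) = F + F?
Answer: -3990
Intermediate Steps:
p(l) = -1 + l
Q = -5 (Q = -7 + 2 = -5)
x(Z) = -4 + Z²
n(W, F) = 2*F
(19*n(5, p(5) - 3*3))*x(Q) = (19*(2*((-1 + 5) - 3*3)))*(-4 + (-5)²) = (19*(2*(4 - 9)))*(-4 + 25) = (19*(2*(-5)))*21 = (19*(-10))*21 = -190*21 = -3990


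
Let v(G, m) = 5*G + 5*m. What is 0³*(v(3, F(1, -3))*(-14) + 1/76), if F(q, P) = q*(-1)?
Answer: 0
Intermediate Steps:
F(q, P) = -q
0³*(v(3, F(1, -3))*(-14) + 1/76) = 0³*((5*3 + 5*(-1*1))*(-14) + 1/76) = 0*((15 + 5*(-1))*(-14) + 1/76) = 0*((15 - 5)*(-14) + 1/76) = 0*(10*(-14) + 1/76) = 0*(-140 + 1/76) = 0*(-10639/76) = 0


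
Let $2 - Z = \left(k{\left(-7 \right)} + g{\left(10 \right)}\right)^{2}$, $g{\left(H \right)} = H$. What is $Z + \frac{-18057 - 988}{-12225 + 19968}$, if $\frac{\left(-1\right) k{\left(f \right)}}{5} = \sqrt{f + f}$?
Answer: $\frac{1932191}{7743} + 100 i \sqrt{14} \approx 249.54 + 374.17 i$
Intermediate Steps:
$k{\left(f \right)} = - 5 \sqrt{2} \sqrt{f}$ ($k{\left(f \right)} = - 5 \sqrt{f + f} = - 5 \sqrt{2 f} = - 5 \sqrt{2} \sqrt{f}$)
$Z = 2 - \left(10 - 5 i \sqrt{14}\right)^{2}$ ($Z = 2 - \left(- 5 \sqrt{2} \sqrt{-7} + 10\right)^{2} = 2 - \left(- 5 \sqrt{2} i \sqrt{7} + 10\right)^{2} = 2 - \left(- 5 i \sqrt{14} + 10\right)^{2} = 2 - \left(10 - 5 i \sqrt{14}\right)^{2} \approx 252.0 + 374.17 i$)
$Z + \frac{-18057 - 988}{-12225 + 19968} = \left(252 + 100 i \sqrt{14}\right) + \frac{-18057 - 988}{-12225 + 19968} = \left(252 + 100 i \sqrt{14}\right) - \frac{19045}{7743} = \frac{1932191}{7743} + 100 i \sqrt{14}$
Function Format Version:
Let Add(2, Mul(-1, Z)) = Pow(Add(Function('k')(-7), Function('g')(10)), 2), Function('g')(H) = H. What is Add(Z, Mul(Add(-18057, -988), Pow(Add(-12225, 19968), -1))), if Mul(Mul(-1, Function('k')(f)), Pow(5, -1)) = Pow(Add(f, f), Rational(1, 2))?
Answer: Add(Rational(1932191, 7743), Mul(100, I, Pow(14, Rational(1, 2)))) ≈ Add(249.54, Mul(374.17, I))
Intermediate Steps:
Function('k')(f) = Mul(-5, Pow(2, Rational(1, 2)), Pow(f, Rational(1, 2))) (Function('k')(f) = Mul(-5, Pow(Add(f, f), Rational(1, 2))) = Mul(-5, Pow(Mul(2, f), Rational(1, 2))) = Mul(-5, Mul(Pow(2, Rational(1, 2)), Pow(f, Rational(1, 2)))) = Mul(-5, Pow(2, Rational(1, 2)), Pow(f, Rational(1, 2))))
Z = Add(2, Mul(-1, Pow(Add(10, Mul(-5, I, Pow(14, Rational(1, 2)))), 2))) (Z = Add(2, Mul(-1, Pow(Add(Mul(-5, Pow(2, Rational(1, 2)), Pow(-7, Rational(1, 2))), 10), 2))) = Add(2, Mul(-1, Pow(Add(Mul(-5, Pow(2, Rational(1, 2)), Mul(I, Pow(7, Rational(1, 2)))), 10), 2))) = Add(2, Mul(-1, Pow(Add(Mul(-5, I, Pow(14, Rational(1, 2))), 10), 2))) = Add(2, Mul(-1, Pow(Add(10, Mul(-5, I, Pow(14, Rational(1, 2)))), 2))) ≈ Add(252.00, Mul(374.17, I)))
Add(Z, Mul(Add(-18057, -988), Pow(Add(-12225, 19968), -1))) = Add(Add(252, Mul(100, I, Pow(14, Rational(1, 2)))), Mul(Add(-18057, -988), Pow(Add(-12225, 19968), -1))) = Add(Add(252, Mul(100, I, Pow(14, Rational(1, 2)))), Mul(-19045, Pow(7743, -1))) = Add(Add(252, Mul(100, I, Pow(14, Rational(1, 2)))), Mul(-19045, Rational(1, 7743))) = Add(Add(252, Mul(100, I, Pow(14, Rational(1, 2)))), Rational(-19045, 7743)) = Add(Rational(1932191, 7743), Mul(100, I, Pow(14, Rational(1, 2))))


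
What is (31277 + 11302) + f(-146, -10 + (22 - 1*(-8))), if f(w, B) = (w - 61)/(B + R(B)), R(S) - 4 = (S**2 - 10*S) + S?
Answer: 10389069/244 ≈ 42578.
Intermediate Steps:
R(S) = 4 + S**2 - 9*S (R(S) = 4 + ((S**2 - 10*S) + S) = 4 + (S**2 - 9*S) = 4 + S**2 - 9*S)
f(w, B) = (-61 + w)/(4 + B**2 - 8*B) (f(w, B) = (w - 61)/(B + (4 + B**2 - 9*B)) = (-61 + w)/(4 + B**2 - 8*B))
(31277 + 11302) + f(-146, -10 + (22 - 1*(-8))) = (31277 + 11302) + (-61 - 146)/(4 + (-10 + (22 - 1*(-8)))**2 - 8*(-10 + (22 - 1*(-8)))) = 42579 - 207/(4 + (-10 + (22 + 8))**2 - 8*(-10 + (22 + 8))) = 42579 - 207/(4 + (-10 + 30)**2 - 8*(-10 + 30)) = 42579 - 207/(4 + 20**2 - 8*20) = 42579 - 207/(4 + 400 - 160) = 42579 - 207/244 = 10389069/244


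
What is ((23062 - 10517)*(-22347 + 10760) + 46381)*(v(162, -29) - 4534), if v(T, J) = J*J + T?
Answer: 513098557554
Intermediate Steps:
v(T, J) = T + J² (v(T, J) = J² + T = T + J²)
((23062 - 10517)*(-22347 + 10760) + 46381)*(v(162, -29) - 4534) = ((23062 - 10517)*(-22347 + 10760) + 46381)*((162 + (-29)²) - 4534) = (12545*(-11587) + 46381)*((162 + 841) - 4534) = (-145358915 + 46381)*(1003 - 4534) = -145312534*(-3531) = 513098557554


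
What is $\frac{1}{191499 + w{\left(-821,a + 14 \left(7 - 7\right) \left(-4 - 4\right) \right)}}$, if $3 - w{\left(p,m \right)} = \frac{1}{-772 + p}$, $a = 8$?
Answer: $\frac{1593}{305062687} \approx 5.2219 \cdot 10^{-6}$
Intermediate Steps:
$w{\left(p,m \right)} = 3 - \frac{1}{-772 + p}$
$\frac{1}{191499 + w{\left(-821,a + 14 \left(7 - 7\right) \left(-4 - 4\right) \right)}} = \frac{1}{191499 + \frac{-2317 + 3 \left(-821\right)}{-772 - 821}} = \frac{1}{191499 + \frac{-2317 - 2463}{-1593}} = \frac{1}{191499 - - \frac{4780}{1593}} = \frac{1}{191499 + \frac{4780}{1593}} = \frac{1}{\frac{305062687}{1593}} = \frac{1593}{305062687}$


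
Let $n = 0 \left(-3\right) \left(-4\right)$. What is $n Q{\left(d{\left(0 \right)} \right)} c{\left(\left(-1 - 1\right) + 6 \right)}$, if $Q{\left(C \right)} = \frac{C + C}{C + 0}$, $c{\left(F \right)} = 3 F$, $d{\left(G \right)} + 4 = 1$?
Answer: $0$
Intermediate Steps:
$d{\left(G \right)} = -3$ ($d{\left(G \right)} = -4 + 1 = -3$)
$n = 0$ ($n = 0 \left(-4\right) = 0$)
$Q{\left(C \right)} = 2$ ($Q{\left(C \right)} = \frac{2 C}{C} = 2$)
$n Q{\left(d{\left(0 \right)} \right)} c{\left(\left(-1 - 1\right) + 6 \right)} = 0 \cdot 2 \cdot 3 \left(\left(-1 - 1\right) + 6\right) = 0 \cdot 3 \left(-2 + 6\right) = 0 \cdot 3 \cdot 4 = 0 \cdot 12 = 0$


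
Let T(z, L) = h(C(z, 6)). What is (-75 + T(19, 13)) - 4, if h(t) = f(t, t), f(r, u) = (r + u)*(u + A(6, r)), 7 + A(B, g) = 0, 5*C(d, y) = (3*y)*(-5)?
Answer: 821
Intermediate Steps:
C(d, y) = -3*y (C(d, y) = ((3*y)*(-5))/5 = (-15*y)/5 = -3*y)
A(B, g) = -7 (A(B, g) = -7 + 0 = -7)
f(r, u) = (-7 + u)*(r + u) (f(r, u) = (r + u)*(u - 7) = (r + u)*(-7 + u) = (-7 + u)*(r + u))
h(t) = -14*t + 2*t**2 (h(t) = t**2 - 7*t - 7*t + t*t = t**2 - 7*t - 7*t + t**2 = -14*t + 2*t**2)
T(z, L) = 900 (T(z, L) = 2*(-3*6)*(-7 - 3*6) = 2*(-18)*(-7 - 18) = 2*(-18)*(-25) = 900)
(-75 + T(19, 13)) - 4 = (-75 + 900) - 4 = 825 - 4 = 821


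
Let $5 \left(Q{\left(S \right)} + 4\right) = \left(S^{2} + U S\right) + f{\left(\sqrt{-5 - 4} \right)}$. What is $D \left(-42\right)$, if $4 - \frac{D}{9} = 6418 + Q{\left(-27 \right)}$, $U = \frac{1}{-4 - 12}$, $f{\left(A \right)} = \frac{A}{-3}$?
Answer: $\frac{99128799}{40} - \frac{378 i}{5} \approx 2.4782 \cdot 10^{6} - 75.6 i$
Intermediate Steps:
$f{\left(A \right)} = - \frac{A}{3}$ ($f{\left(A \right)} = A \left(- \frac{1}{3}\right) = - \frac{A}{3}$)
$U = - \frac{1}{16}$ ($U = \frac{1}{-16} = - \frac{1}{16} \approx -0.0625$)
$Q{\left(S \right)} = -4 - \frac{i}{5} - \frac{S}{80} + \frac{S^{2}}{5}$ ($Q{\left(S \right)} = -4 + \frac{\left(S^{2} - \frac{S}{16}\right) - \frac{\sqrt{-5 - 4}}{3}}{5} = -4 + \frac{\left(S^{2} - \frac{S}{16}\right) - \frac{\sqrt{-9}}{3}}{5} = -4 + \frac{\left(S^{2} - \frac{S}{16}\right) - \frac{3 i}{3}}{5} = -4 + \frac{\left(S^{2} - \frac{S}{16}\right) - i}{5} = -4 + \frac{S^{2} - i - \frac{S}{16}}{5} = -4 - \left(- \frac{S^{2}}{5} + \frac{i}{5} + \frac{S}{80}\right) = -4 - \frac{i}{5} - \frac{S}{80} + \frac{S^{2}}{5}$)
$D = - \frac{4720419}{80} + \frac{9 i}{5}$ ($D = 36 - 9 \left(6418 - \left(\frac{293}{80} - \frac{729}{5} + \frac{i}{5}\right)\right) = 36 - 9 \left(6418 + \left(-4 - \frac{i}{5} + \frac{27}{80} + \frac{1}{5} \cdot 729\right)\right) = 36 - 9 \left(6418 + \left(-4 - \frac{i}{5} + \frac{27}{80} + \frac{729}{5}\right)\right) = 36 - 9 \left(6418 + \left(\frac{11371}{80} - \frac{i}{5}\right)\right) = 36 - 9 \left(\frac{524811}{80} - \frac{i}{5}\right) = 36 - \left(\frac{4723299}{80} - \frac{9 i}{5}\right) = - \frac{4720419}{80} + \frac{9 i}{5} \approx -59005.0 + 1.8 i$)
$D \left(-42\right) = \left(- \frac{4720419}{80} + \frac{9 i}{5}\right) \left(-42\right) = \frac{99128799}{40} - \frac{378 i}{5}$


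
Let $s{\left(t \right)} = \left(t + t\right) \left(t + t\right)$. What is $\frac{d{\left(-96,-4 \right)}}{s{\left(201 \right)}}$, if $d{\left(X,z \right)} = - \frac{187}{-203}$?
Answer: $\frac{187}{32805612} \approx 5.7002 \cdot 10^{-6}$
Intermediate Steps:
$d{\left(X,z \right)} = \frac{187}{203}$ ($d{\left(X,z \right)} = \left(-187\right) \left(- \frac{1}{203}\right) = \frac{187}{203}$)
$s{\left(t \right)} = 4 t^{2}$ ($s{\left(t \right)} = 2 t 2 t = 4 t^{2}$)
$\frac{d{\left(-96,-4 \right)}}{s{\left(201 \right)}} = \frac{187}{203 \cdot 4 \cdot 201^{2}} = \frac{187}{203 \cdot 4 \cdot 40401} = \frac{187}{203 \cdot 161604} = \frac{187}{203} \cdot \frac{1}{161604} = \frac{187}{32805612}$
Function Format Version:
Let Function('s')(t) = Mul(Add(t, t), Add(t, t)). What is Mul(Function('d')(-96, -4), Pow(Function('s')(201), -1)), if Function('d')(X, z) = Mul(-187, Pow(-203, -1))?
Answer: Rational(187, 32805612) ≈ 5.7002e-6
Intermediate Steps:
Function('d')(X, z) = Rational(187, 203) (Function('d')(X, z) = Mul(-187, Rational(-1, 203)) = Rational(187, 203))
Function('s')(t) = Mul(4, Pow(t, 2)) (Function('s')(t) = Mul(Mul(2, t), Mul(2, t)) = Mul(4, Pow(t, 2)))
Mul(Function('d')(-96, -4), Pow(Function('s')(201), -1)) = Mul(Rational(187, 203), Pow(Mul(4, Pow(201, 2)), -1)) = Mul(Rational(187, 203), Pow(Mul(4, 40401), -1)) = Mul(Rational(187, 203), Pow(161604, -1)) = Mul(Rational(187, 203), Rational(1, 161604)) = Rational(187, 32805612)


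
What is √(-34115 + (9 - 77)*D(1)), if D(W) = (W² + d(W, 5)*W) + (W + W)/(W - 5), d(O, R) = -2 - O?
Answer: I*√33945 ≈ 184.24*I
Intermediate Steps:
D(W) = W² + W*(-2 - W) + 2*W/(-5 + W) (D(W) = (W² + (-2 - W)*W) + (W + W)/(W - 5) = (W² + W*(-2 - W)) + (2*W)/(-5 + W) = (W² + W*(-2 - W)) + 2*W/(-5 + W) = W² + W*(-2 - W) + 2*W/(-5 + W))
√(-34115 + (9 - 77)*D(1)) = √(-34115 + (9 - 77)*(2*1*(6 - 1*1)/(-5 + 1))) = √(-34115 - 136*(6 - 1)/(-4)) = √(-34115 - 136*(-1)*5/4) = √(-34115 - 68*(-5/2)) = √(-34115 + 170) = √(-33945) = I*√33945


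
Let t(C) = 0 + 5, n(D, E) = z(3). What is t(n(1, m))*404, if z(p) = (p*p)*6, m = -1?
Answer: 2020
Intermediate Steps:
z(p) = 6*p**2 (z(p) = p**2*6 = 6*p**2)
n(D, E) = 54 (n(D, E) = 6*3**2 = 6*9 = 54)
t(C) = 5
t(n(1, m))*404 = 5*404 = 2020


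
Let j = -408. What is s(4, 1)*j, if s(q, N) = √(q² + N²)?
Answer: -408*√17 ≈ -1682.2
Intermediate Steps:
s(q, N) = √(N² + q²)
s(4, 1)*j = √(1² + 4²)*(-408) = √(1 + 16)*(-408) = √17*(-408) = -408*√17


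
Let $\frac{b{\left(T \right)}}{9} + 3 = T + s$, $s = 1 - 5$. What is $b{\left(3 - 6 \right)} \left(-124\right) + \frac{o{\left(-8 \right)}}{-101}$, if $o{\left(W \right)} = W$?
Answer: $\frac{1127168}{101} \approx 11160.0$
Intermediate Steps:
$s = -4$
$b{\left(T \right)} = -63 + 9 T$ ($b{\left(T \right)} = -27 + 9 \left(T - 4\right) = -27 + 9 \left(-4 + T\right) = -27 + \left(-36 + 9 T\right) = -63 + 9 T$)
$b{\left(3 - 6 \right)} \left(-124\right) + \frac{o{\left(-8 \right)}}{-101} = \left(-63 + 9 \left(3 - 6\right)\right) \left(-124\right) - \frac{8}{-101} = \left(-63 + 9 \left(3 - 6\right)\right) \left(-124\right) - - \frac{8}{101} = \left(-63 + 9 \left(-3\right)\right) \left(-124\right) + \frac{8}{101} = \left(-63 - 27\right) \left(-124\right) + \frac{8}{101} = \left(-90\right) \left(-124\right) + \frac{8}{101} = 11160 + \frac{8}{101} = \frac{1127168}{101}$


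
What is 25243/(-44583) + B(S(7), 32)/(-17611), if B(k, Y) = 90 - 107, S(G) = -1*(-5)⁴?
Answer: -40345142/71377383 ≈ -0.56524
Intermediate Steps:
S(G) = -625 (S(G) = -1*625 = -625)
B(k, Y) = -17
25243/(-44583) + B(S(7), 32)/(-17611) = 25243/(-44583) - 17/(-17611) = 25243*(-1/44583) - 17*(-1/17611) = -25243/44583 + 17/17611 = -40345142/71377383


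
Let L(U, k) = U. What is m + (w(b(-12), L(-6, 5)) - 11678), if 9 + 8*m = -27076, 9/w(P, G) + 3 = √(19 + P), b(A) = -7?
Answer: -120437/8 + 6*√3 ≈ -15044.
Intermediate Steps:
w(P, G) = 9/(-3 + √(19 + P))
m = -27085/8 (m = -9/8 + (⅛)*(-27076) = -9/8 - 6769/2 = -27085/8 ≈ -3385.6)
m + (w(b(-12), L(-6, 5)) - 11678) = -27085/8 + (9/(-3 + √(19 - 7)) - 11678) = -27085/8 + (9/(-3 + √12) - 11678) = -27085/8 + (9/(-3 + 2*√3) - 11678) = -27085/8 + (-11678 + 9/(-3 + 2*√3)) = -120509/8 + 9/(-3 + 2*√3)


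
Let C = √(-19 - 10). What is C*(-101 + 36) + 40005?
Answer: 40005 - 65*I*√29 ≈ 40005.0 - 350.04*I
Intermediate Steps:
C = I*√29 (C = √(-29) = I*√29 ≈ 5.3852*I)
C*(-101 + 36) + 40005 = (I*√29)*(-101 + 36) + 40005 = (I*√29)*(-65) + 40005 = -65*I*√29 + 40005 = 40005 - 65*I*√29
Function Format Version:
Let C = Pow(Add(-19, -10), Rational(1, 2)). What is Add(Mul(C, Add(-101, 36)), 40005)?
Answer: Add(40005, Mul(-65, I, Pow(29, Rational(1, 2)))) ≈ Add(40005., Mul(-350.04, I))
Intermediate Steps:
C = Mul(I, Pow(29, Rational(1, 2))) (C = Pow(-29, Rational(1, 2)) = Mul(I, Pow(29, Rational(1, 2))) ≈ Mul(5.3852, I))
Add(Mul(C, Add(-101, 36)), 40005) = Add(Mul(Mul(I, Pow(29, Rational(1, 2))), Add(-101, 36)), 40005) = Add(Mul(Mul(I, Pow(29, Rational(1, 2))), -65), 40005) = Add(Mul(-65, I, Pow(29, Rational(1, 2))), 40005) = Add(40005, Mul(-65, I, Pow(29, Rational(1, 2))))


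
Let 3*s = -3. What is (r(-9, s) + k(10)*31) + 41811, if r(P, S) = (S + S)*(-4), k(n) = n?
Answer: 42129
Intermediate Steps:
s = -1 (s = (1/3)*(-3) = -1)
r(P, S) = -8*S (r(P, S) = (2*S)*(-4) = -8*S)
(r(-9, s) + k(10)*31) + 41811 = (-8*(-1) + 10*31) + 41811 = (8 + 310) + 41811 = 318 + 41811 = 42129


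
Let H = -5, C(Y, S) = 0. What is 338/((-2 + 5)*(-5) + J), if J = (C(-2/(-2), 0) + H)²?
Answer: 169/5 ≈ 33.800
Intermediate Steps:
J = 25 (J = (0 - 5)² = (-5)² = 25)
338/((-2 + 5)*(-5) + J) = 338/((-2 + 5)*(-5) + 25) = 338/(3*(-5) + 25) = 338/(-15 + 25) = 338/10 = 338*(⅒) = 169/5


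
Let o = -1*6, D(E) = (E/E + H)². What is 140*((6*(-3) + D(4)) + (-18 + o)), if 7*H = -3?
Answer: -40840/7 ≈ -5834.3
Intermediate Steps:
H = -3/7 (H = (⅐)*(-3) = -3/7 ≈ -0.42857)
D(E) = 16/49 (D(E) = (E/E - 3/7)² = (1 - 3/7)² = (4/7)² = 16/49)
o = -6
140*((6*(-3) + D(4)) + (-18 + o)) = 140*((6*(-3) + 16/49) + (-18 - 6)) = 140*((-18 + 16/49) - 24) = 140*(-866/49 - 24) = 140*(-2042/49) = -40840/7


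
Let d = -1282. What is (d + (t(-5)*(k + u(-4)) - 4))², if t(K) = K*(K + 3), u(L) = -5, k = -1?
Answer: 1811716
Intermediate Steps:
t(K) = K*(3 + K)
(d + (t(-5)*(k + u(-4)) - 4))² = (-1282 + ((-5*(3 - 5))*(-1 - 5) - 4))² = (-1282 + (-5*(-2)*(-6) - 4))² = (-1282 + (10*(-6) - 4))² = (-1282 + (-60 - 4))² = (-1282 - 64)² = (-1346)² = 1811716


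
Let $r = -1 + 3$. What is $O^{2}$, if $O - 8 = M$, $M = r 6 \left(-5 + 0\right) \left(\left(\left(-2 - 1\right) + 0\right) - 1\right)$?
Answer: $61504$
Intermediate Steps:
$r = 2$
$M = 240$ ($M = 2 \cdot 6 \left(-5 + 0\right) \left(\left(\left(-2 - 1\right) + 0\right) - 1\right) = 2 \cdot 6 \left(- 5 \left(\left(-3 + 0\right) - 1\right)\right) = 2 \cdot 6 \left(- 5 \left(-3 - 1\right)\right) = 2 \cdot 6 \left(\left(-5\right) \left(-4\right)\right) = 2 \cdot 6 \cdot 20 = 2 \cdot 120 = 240$)
$O = 248$ ($O = 8 + 240 = 248$)
$O^{2} = 248^{2} = 61504$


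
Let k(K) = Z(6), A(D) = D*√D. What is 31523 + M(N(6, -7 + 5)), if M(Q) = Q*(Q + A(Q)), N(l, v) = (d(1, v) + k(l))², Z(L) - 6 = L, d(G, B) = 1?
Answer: 431377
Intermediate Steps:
Z(L) = 6 + L
A(D) = D^(3/2)
k(K) = 12 (k(K) = 6 + 6 = 12)
N(l, v) = 169 (N(l, v) = (1 + 12)² = 13² = 169)
M(Q) = Q*(Q + Q^(3/2))
31523 + M(N(6, -7 + 5)) = 31523 + 169*(169 + 169^(3/2)) = 31523 + 169*(169 + 2197) = 31523 + 169*2366 = 31523 + 399854 = 431377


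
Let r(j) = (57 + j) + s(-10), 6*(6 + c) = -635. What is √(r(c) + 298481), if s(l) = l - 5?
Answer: √10742802/6 ≈ 546.27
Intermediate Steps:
s(l) = -5 + l
c = -671/6 (c = -6 + (⅙)*(-635) = -6 - 635/6 = -671/6 ≈ -111.83)
r(j) = 42 + j (r(j) = (57 + j) + (-5 - 10) = (57 + j) - 15 = 42 + j)
√(r(c) + 298481) = √((42 - 671/6) + 298481) = √(-419/6 + 298481) = √(1790467/6) = √10742802/6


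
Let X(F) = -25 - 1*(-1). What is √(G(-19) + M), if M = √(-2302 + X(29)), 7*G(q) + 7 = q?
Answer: √(-182 + 49*I*√2326)/7 ≈ 4.7253 + 5.1032*I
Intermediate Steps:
X(F) = -24 (X(F) = -25 + 1 = -24)
G(q) = -1 + q/7
M = I*√2326 (M = √(-2302 - 24) = √(-2326) = I*√2326 ≈ 48.229*I)
√(G(-19) + M) = √((-1 + (⅐)*(-19)) + I*√2326) = √((-1 - 19/7) + I*√2326) = √(-26/7 + I*√2326)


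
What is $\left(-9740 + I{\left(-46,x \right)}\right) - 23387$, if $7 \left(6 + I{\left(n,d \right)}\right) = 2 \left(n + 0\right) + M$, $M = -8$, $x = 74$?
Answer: $- \frac{232031}{7} \approx -33147.0$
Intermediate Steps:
$I{\left(n,d \right)} = - \frac{50}{7} + \frac{2 n}{7}$ ($I{\left(n,d \right)} = -6 + \frac{2 \left(n + 0\right) - 8}{7} = -6 + \frac{2 n - 8}{7} = -6 + \frac{-8 + 2 n}{7} = -6 + \left(- \frac{8}{7} + \frac{2 n}{7}\right) = - \frac{50}{7} + \frac{2 n}{7}$)
$\left(-9740 + I{\left(-46,x \right)}\right) - 23387 = \left(-9740 + \left(- \frac{50}{7} + \frac{2}{7} \left(-46\right)\right)\right) - 23387 = \left(-9740 - \frac{142}{7}\right) - 23387 = - \frac{68322}{7} - 23387 = - \frac{232031}{7}$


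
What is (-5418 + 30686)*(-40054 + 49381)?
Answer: 235674636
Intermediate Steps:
(-5418 + 30686)*(-40054 + 49381) = 25268*9327 = 235674636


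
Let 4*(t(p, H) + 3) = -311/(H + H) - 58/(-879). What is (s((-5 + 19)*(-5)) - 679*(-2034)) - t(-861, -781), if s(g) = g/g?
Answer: 7584934867315/5491992 ≈ 1.3811e+6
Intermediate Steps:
t(p, H) = -5245/1758 - 311/(8*H) (t(p, H) = -3 + (-311/(H + H) - 58/(-879))/4 = -3 + (-311*1/(2*H) - 58*(-1/879))/4 = -3 + (-311/(2*H) + 58/879)/4 = -3 + (58/879 - 311/(2*H))/4 = -3 + (29/1758 - 311/(8*H)) = -5245/1758 - 311/(8*H))
s(g) = 1
(s((-5 + 19)*(-5)) - 679*(-2034)) - t(-861, -781) = (1 - 679*(-2034)) - (-273369 - 20980*(-781))/(7032*(-781)) = (1 + 1381086) - (-1)*(-273369 + 16385380)/(7032*781) = 1381087 - (-1)*16112011/(7032*781) = 1381087 - 1*(-16112011/5491992) = 1381087 + 16112011/5491992 = 7584934867315/5491992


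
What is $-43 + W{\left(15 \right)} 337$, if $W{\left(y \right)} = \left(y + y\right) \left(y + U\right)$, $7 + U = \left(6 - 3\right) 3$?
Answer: $171827$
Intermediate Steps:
$U = 2$ ($U = -7 + \left(6 - 3\right) 3 = -7 + 3 \cdot 3 = -7 + 9 = 2$)
$W{\left(y \right)} = 2 y \left(2 + y\right)$ ($W{\left(y \right)} = \left(y + y\right) \left(y + 2\right) = 2 y \left(2 + y\right)$)
$-43 + W{\left(15 \right)} 337 = -43 + 2 \cdot 15 \left(2 + 15\right) 337 = -43 + 2 \cdot 15 \cdot 17 \cdot 337 = -43 + 510 \cdot 337 = -43 + 171870 = 171827$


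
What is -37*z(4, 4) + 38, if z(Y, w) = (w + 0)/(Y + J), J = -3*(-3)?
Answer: 346/13 ≈ 26.615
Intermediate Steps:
J = 9
z(Y, w) = w/(9 + Y) (z(Y, w) = (w + 0)/(Y + 9) = w/(9 + Y))
-37*z(4, 4) + 38 = -148/(9 + 4) + 38 = -148/13 + 38 = 346/13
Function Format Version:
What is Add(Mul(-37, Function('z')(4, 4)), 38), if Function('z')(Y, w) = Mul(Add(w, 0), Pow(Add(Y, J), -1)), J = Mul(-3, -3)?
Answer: Rational(346, 13) ≈ 26.615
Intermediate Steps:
J = 9
Function('z')(Y, w) = Mul(w, Pow(Add(9, Y), -1)) (Function('z')(Y, w) = Mul(Add(w, 0), Pow(Add(Y, 9), -1)) = Mul(w, Pow(Add(9, Y), -1)))
Add(Mul(-37, Function('z')(4, 4)), 38) = Add(Mul(-37, Mul(4, Pow(Add(9, 4), -1))), 38) = Add(Mul(-37, Mul(4, Pow(13, -1))), 38) = Add(Mul(-37, Mul(4, Rational(1, 13))), 38) = Add(Mul(-37, Rational(4, 13)), 38) = Add(Rational(-148, 13), 38) = Rational(346, 13)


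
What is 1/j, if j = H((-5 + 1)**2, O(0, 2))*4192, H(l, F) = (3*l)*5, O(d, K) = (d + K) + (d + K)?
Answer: 1/1006080 ≈ 9.9396e-7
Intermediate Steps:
O(d, K) = 2*K + 2*d (O(d, K) = (K + d) + (K + d) = 2*K + 2*d)
H(l, F) = 15*l
j = 1006080 (j = (15*(-5 + 1)**2)*4192 = (15*(-4)**2)*4192 = (15*16)*4192 = 240*4192 = 1006080)
1/j = 1/1006080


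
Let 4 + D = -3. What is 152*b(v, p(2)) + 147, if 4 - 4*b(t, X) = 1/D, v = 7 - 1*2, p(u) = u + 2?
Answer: 2131/7 ≈ 304.43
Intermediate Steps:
D = -7 (D = -4 - 3 = -7)
p(u) = 2 + u
v = 5 (v = 7 - 2 = 5)
b(t, X) = 29/28 (b(t, X) = 1 - 1/4/(-7) = 1 - 1/4*(-1/7) = 1 + 1/28 = 29/28)
152*b(v, p(2)) + 147 = 152*(29/28) + 147 = 1102/7 + 147 = 2131/7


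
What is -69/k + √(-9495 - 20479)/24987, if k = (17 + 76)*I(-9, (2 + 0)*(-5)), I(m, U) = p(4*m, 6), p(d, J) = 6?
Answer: -23/186 + I*√29974/24987 ≈ -0.12366 + 0.0069288*I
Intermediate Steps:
I(m, U) = 6
k = 558 (k = (17 + 76)*6 = 93*6 = 558)
-69/k + √(-9495 - 20479)/24987 = -69/558 + √(-9495 - 20479)/24987 = -69*1/558 + √(-29974)*(1/24987) = -23/186 + (I*√29974)*(1/24987) = -23/186 + I*√29974/24987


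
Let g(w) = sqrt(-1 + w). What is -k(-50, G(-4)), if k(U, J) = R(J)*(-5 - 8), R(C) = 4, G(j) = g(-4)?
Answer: 52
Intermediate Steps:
G(j) = I*sqrt(5) (G(j) = sqrt(-1 - 4) = sqrt(-5) = I*sqrt(5))
k(U, J) = -52 (k(U, J) = 4*(-5 - 8) = 4*(-13) = -52)
-k(-50, G(-4)) = -1*(-52) = 52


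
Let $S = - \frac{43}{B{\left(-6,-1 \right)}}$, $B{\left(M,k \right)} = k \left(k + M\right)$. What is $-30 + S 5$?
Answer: $- \frac{425}{7} \approx -60.714$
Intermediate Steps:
$B{\left(M,k \right)} = k \left(M + k\right)$
$S = - \frac{43}{7}$ ($S = - \frac{43}{\left(-1\right) \left(-6 - 1\right)} = - \frac{43}{\left(-1\right) \left(-7\right)} = - \frac{43}{7} \approx -6.1429$)
$-30 + S 5 = -30 - \frac{215}{7} = - \frac{425}{7}$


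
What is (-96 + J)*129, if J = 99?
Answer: 387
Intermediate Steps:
(-96 + J)*129 = (-96 + 99)*129 = 3*129 = 387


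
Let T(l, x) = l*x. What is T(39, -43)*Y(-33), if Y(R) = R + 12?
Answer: 35217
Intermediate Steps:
Y(R) = 12 + R
T(39, -43)*Y(-33) = (39*(-43))*(12 - 33) = -1677*(-21) = 35217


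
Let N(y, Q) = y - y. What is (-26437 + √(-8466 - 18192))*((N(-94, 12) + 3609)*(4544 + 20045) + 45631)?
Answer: -2347270696084 + 266361996*I*√2962 ≈ -2.3473e+12 + 1.4497e+10*I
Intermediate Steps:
N(y, Q) = 0
(-26437 + √(-8466 - 18192))*((N(-94, 12) + 3609)*(4544 + 20045) + 45631) = (-26437 + √(-8466 - 18192))*((0 + 3609)*(4544 + 20045) + 45631) = (-26437 + √(-26658))*(3609*24589 + 45631) = (-26437 + 3*I*√2962)*(88741701 + 45631) = (-26437 + 3*I*√2962)*88787332 = -2347270696084 + 266361996*I*√2962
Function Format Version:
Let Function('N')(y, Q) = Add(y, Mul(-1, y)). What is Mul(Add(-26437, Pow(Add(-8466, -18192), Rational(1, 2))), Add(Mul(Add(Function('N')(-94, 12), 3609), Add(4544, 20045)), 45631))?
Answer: Add(-2347270696084, Mul(266361996, I, Pow(2962, Rational(1, 2)))) ≈ Add(-2.3473e+12, Mul(1.4497e+10, I))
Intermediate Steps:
Function('N')(y, Q) = 0
Mul(Add(-26437, Pow(Add(-8466, -18192), Rational(1, 2))), Add(Mul(Add(Function('N')(-94, 12), 3609), Add(4544, 20045)), 45631)) = Mul(Add(-26437, Pow(Add(-8466, -18192), Rational(1, 2))), Add(Mul(Add(0, 3609), Add(4544, 20045)), 45631)) = Mul(Add(-26437, Pow(-26658, Rational(1, 2))), Add(Mul(3609, 24589), 45631)) = Mul(Add(-26437, Mul(3, I, Pow(2962, Rational(1, 2)))), Add(88741701, 45631)) = Mul(Add(-26437, Mul(3, I, Pow(2962, Rational(1, 2)))), 88787332) = Add(-2347270696084, Mul(266361996, I, Pow(2962, Rational(1, 2))))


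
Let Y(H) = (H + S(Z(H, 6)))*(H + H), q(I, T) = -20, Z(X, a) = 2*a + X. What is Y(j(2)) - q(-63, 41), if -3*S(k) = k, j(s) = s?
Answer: 28/3 ≈ 9.3333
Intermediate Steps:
Z(X, a) = X + 2*a
S(k) = -k/3
Y(H) = 2*H*(-4 + 2*H/3) (Y(H) = (H - (H + 2*6)/3)*(H + H) = (H - (H + 12)/3)*(2*H) = (H - (12 + H)/3)*(2*H) = (H + (-4 - H/3))*(2*H) = (-4 + 2*H/3)*(2*H) = 2*H*(-4 + 2*H/3))
Y(j(2)) - q(-63, 41) = (4/3)*2*(-6 + 2) - 1*(-20) = (4/3)*2*(-4) + 20 = -32/3 + 20 = 28/3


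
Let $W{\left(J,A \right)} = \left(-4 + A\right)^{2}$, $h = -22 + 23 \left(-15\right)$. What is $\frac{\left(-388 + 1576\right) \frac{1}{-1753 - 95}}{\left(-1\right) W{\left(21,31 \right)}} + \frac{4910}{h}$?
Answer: $- \frac{5567573}{416178} \approx -13.378$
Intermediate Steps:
$h = -367$ ($h = -22 - 345 = -367$)
$\frac{\left(-388 + 1576\right) \frac{1}{-1753 - 95}}{\left(-1\right) W{\left(21,31 \right)}} + \frac{4910}{h} = \frac{\left(-388 + 1576\right) \frac{1}{-1753 - 95}}{\left(-1\right) \left(-4 + 31\right)^{2}} + \frac{4910}{-367} = \frac{1188 \frac{1}{-1848}}{\left(-1\right) 27^{2}} + 4910 \left(- \frac{1}{367}\right) = \frac{1188 \left(- \frac{1}{1848}\right)}{\left(-1\right) 729} - \frac{4910}{367} = - \frac{9}{14 \left(-729\right)} - \frac{4910}{367} = \left(- \frac{9}{14}\right) \left(- \frac{1}{729}\right) - \frac{4910}{367} = \frac{1}{1134} - \frac{4910}{367} = - \frac{5567573}{416178}$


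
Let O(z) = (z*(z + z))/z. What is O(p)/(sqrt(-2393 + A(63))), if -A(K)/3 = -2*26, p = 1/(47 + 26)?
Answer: -2*I*sqrt(2237)/163301 ≈ -0.00057926*I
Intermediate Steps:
p = 1/73 ≈ 0.013699
O(z) = 2*z (O(z) = (z*(2*z))/z = (2*z**2)/z = 2*z)
A(K) = 156 (A(K) = -(-6)*26 = -3*(-52) = 156)
O(p)/(sqrt(-2393 + A(63))) = (2*(1/73))/(sqrt(-2393 + 156)) = 2/(73*(sqrt(-2237))) = 2/(73*((I*sqrt(2237)))) = 2*(-I*sqrt(2237)/2237)/73 = -2*I*sqrt(2237)/163301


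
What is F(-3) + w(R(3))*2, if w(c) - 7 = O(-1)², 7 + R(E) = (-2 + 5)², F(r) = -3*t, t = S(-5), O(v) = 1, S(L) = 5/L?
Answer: 19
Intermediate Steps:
t = -1 (t = 5/(-5) = 5*(-⅕) = -1)
F(r) = 3 (F(r) = -3*(-1) = 3)
R(E) = 2 (R(E) = -7 + (-2 + 5)² = -7 + 3² = -7 + 9 = 2)
w(c) = 8 (w(c) = 7 + 1² = 7 + 1 = 8)
F(-3) + w(R(3))*2 = 3 + 8*2 = 3 + 16 = 19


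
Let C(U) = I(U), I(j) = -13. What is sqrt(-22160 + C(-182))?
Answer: I*sqrt(22173) ≈ 148.91*I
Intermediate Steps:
C(U) = -13
sqrt(-22160 + C(-182)) = sqrt(-22160 - 13) = sqrt(-22173) = I*sqrt(22173)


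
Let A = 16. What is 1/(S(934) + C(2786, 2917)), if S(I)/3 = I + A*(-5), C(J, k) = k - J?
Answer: 1/2693 ≈ 0.00037133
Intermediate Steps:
S(I) = -240 + 3*I (S(I) = 3*(I + 16*(-5)) = 3*(I - 80) = 3*(-80 + I) = -240 + 3*I)
1/(S(934) + C(2786, 2917)) = 1/((-240 + 3*934) + (2917 - 1*2786)) = 1/((-240 + 2802) + (2917 - 2786)) = 1/(2562 + 131) = 1/2693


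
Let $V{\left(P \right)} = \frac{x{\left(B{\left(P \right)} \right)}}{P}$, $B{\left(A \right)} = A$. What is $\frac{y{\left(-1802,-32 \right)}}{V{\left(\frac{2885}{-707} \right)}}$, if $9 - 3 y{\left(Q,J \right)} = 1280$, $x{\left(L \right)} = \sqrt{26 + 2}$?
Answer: $\frac{3666835 \sqrt{7}}{29694} \approx 326.72$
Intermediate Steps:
$x{\left(L \right)} = 2 \sqrt{7}$ ($x{\left(L \right)} = \sqrt{28} = 2 \sqrt{7}$)
$y{\left(Q,J \right)} = - \frac{1271}{3}$ ($y{\left(Q,J \right)} = 3 - \frac{1280}{3} = - \frac{1271}{3}$)
$V{\left(P \right)} = \frac{2 \sqrt{7}}{P}$
$\frac{y{\left(-1802,-32 \right)}}{V{\left(\frac{2885}{-707} \right)}} = - \frac{1271}{3 \frac{2 \sqrt{7}}{2885 \frac{1}{-707}}} = - \frac{1271}{3 \frac{2 \sqrt{7}}{2885 \left(- \frac{1}{707}\right)}} = - \frac{1271}{3 \frac{2 \sqrt{7}}{- \frac{2885}{707}}} = - \frac{1271}{3 \cdot 2 \sqrt{7} \left(- \frac{707}{2885}\right)} = - \frac{1271}{3 \left(- \frac{1414 \sqrt{7}}{2885}\right)} = - \frac{1271 \left(- \frac{2885 \sqrt{7}}{9898}\right)}{3} = \frac{3666835 \sqrt{7}}{29694}$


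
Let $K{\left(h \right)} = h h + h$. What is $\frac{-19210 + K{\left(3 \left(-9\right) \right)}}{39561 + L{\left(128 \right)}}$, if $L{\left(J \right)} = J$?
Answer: $- \frac{18508}{39689} \approx -0.46633$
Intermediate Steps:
$K{\left(h \right)} = h + h^{2}$ ($K{\left(h \right)} = h^{2} + h = h + h^{2}$)
$\frac{-19210 + K{\left(3 \left(-9\right) \right)}}{39561 + L{\left(128 \right)}} = \frac{-19210 + 3 \left(-9\right) \left(1 + 3 \left(-9\right)\right)}{39561 + 128} = \frac{-19210 - 27 \left(1 - 27\right)}{39689} = \left(-19210 - -702\right) \frac{1}{39689} = \left(-19210 + 702\right) \frac{1}{39689} = \left(-18508\right) \frac{1}{39689} = - \frac{18508}{39689}$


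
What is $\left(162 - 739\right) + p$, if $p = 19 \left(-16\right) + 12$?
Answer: $-869$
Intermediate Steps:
$p = -292$ ($p = -304 + 12 = -292$)
$\left(162 - 739\right) + p = \left(162 - 739\right) - 292 = -577 - 292 = -869$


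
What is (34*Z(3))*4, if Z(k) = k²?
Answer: 1224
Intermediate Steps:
(34*Z(3))*4 = (34*3²)*4 = (34*9)*4 = 306*4 = 1224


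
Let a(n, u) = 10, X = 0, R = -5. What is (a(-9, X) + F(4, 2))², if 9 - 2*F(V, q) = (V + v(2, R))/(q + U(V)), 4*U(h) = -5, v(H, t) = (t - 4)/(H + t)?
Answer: 3481/36 ≈ 96.694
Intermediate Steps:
v(H, t) = (-4 + t)/(H + t)
U(h) = -5/4 (U(h) = (¼)*(-5) = -5/4)
F(V, q) = 9/2 - (3 + V)/(2*(-5/4 + q)) (F(V, q) = 9/2 - (V + (-4 - 5)/(2 - 5))/(2*(q - 5/4)) = 9/2 - (V - 9/(-3))/(2*(-5/4 + q)) = 9/2 - (V - ⅓*(-9))/(2*(-5/4 + q)) = 9/2 - (V + 3)/(2*(-5/4 + q)) = 9/2 - (3 + V)/(2*(-5/4 + q)))
(a(-9, X) + F(4, 2))² = (10 + (-57 - 4*4 + 36*2)/(2*(-5 + 4*2)))² = (10 + (-57 - 16 + 72)/(2*(-5 + 8)))² = (10 + (½)*(-1)/3)² = (10 + (½)*(⅓)*(-1))² = (10 - ⅙)² = (59/6)² = 3481/36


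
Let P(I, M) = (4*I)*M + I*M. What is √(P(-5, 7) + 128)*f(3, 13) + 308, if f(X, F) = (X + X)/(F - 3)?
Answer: 308 + 3*I*√47/5 ≈ 308.0 + 4.1134*I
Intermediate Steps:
P(I, M) = 5*I*M (P(I, M) = 4*I*M + I*M = 5*I*M)
f(X, F) = 2*X/(-3 + F) (f(X, F) = (2*X)/(-3 + F) = 2*X/(-3 + F))
√(P(-5, 7) + 128)*f(3, 13) + 308 = √(5*(-5)*7 + 128)*(2*3/(-3 + 13)) + 308 = √(-175 + 128)*(2*3/10) + 308 = √(-47)*(2*3*(⅒)) + 308 = (I*√47)*(⅗) + 308 = 3*I*√47/5 + 308 = 308 + 3*I*√47/5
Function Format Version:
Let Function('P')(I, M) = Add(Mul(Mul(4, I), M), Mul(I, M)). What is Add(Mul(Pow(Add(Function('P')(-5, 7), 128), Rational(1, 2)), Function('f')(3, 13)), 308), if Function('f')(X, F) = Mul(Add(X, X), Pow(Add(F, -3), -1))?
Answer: Add(308, Mul(Rational(3, 5), I, Pow(47, Rational(1, 2)))) ≈ Add(308.00, Mul(4.1134, I))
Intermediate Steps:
Function('P')(I, M) = Mul(5, I, M) (Function('P')(I, M) = Add(Mul(4, I, M), Mul(I, M)) = Mul(5, I, M))
Function('f')(X, F) = Mul(2, X, Pow(Add(-3, F), -1)) (Function('f')(X, F) = Mul(Mul(2, X), Pow(Add(-3, F), -1)) = Mul(2, X, Pow(Add(-3, F), -1)))
Add(Mul(Pow(Add(Function('P')(-5, 7), 128), Rational(1, 2)), Function('f')(3, 13)), 308) = Add(Mul(Pow(Add(Mul(5, -5, 7), 128), Rational(1, 2)), Mul(2, 3, Pow(Add(-3, 13), -1))), 308) = Add(Mul(Pow(Add(-175, 128), Rational(1, 2)), Mul(2, 3, Pow(10, -1))), 308) = Add(Mul(Pow(-47, Rational(1, 2)), Mul(2, 3, Rational(1, 10))), 308) = Add(Mul(Mul(I, Pow(47, Rational(1, 2))), Rational(3, 5)), 308) = Add(Mul(Rational(3, 5), I, Pow(47, Rational(1, 2))), 308) = Add(308, Mul(Rational(3, 5), I, Pow(47, Rational(1, 2))))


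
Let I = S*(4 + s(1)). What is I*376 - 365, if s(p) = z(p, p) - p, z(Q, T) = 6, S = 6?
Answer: 19939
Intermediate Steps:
s(p) = 6 - p
I = 54 (I = 6*(4 + (6 - 1*1)) = 6*(4 + (6 - 1)) = 6*(4 + 5) = 6*9 = 54)
I*376 - 365 = 54*376 - 365 = 20304 - 365 = 19939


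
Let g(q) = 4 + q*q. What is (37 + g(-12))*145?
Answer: 26825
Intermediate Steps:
g(q) = 4 + q²
(37 + g(-12))*145 = (37 + (4 + (-12)²))*145 = (37 + (4 + 144))*145 = (37 + 148)*145 = 185*145 = 26825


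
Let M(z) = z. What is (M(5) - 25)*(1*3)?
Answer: -60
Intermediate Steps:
(M(5) - 25)*(1*3) = (5 - 25)*(1*3) = -20*3 = -60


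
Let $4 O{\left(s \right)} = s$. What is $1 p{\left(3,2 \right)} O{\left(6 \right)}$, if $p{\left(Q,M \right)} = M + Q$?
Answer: $\frac{15}{2} \approx 7.5$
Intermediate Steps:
$O{\left(s \right)} = \frac{s}{4}$
$1 p{\left(3,2 \right)} O{\left(6 \right)} = 1 \left(2 + 3\right) \frac{1}{4} \cdot 6 = 1 \cdot 5 \cdot \frac{3}{2} = 5 \cdot \frac{3}{2} = \frac{15}{2}$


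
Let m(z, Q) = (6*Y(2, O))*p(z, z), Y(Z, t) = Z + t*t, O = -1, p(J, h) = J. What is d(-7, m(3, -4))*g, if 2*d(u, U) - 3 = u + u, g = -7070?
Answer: 38885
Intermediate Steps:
Y(Z, t) = Z + t²
m(z, Q) = 18*z (m(z, Q) = (6*(2 + (-1)²))*z = (6*(2 + 1))*z = (6*3)*z = 18*z)
d(u, U) = 3/2 + u (d(u, U) = 3/2 + (u + u)/2 = 3/2 + (2*u)/2 = 3/2 + u)
d(-7, m(3, -4))*g = (3/2 - 7)*(-7070) = -11/2*(-7070) = 38885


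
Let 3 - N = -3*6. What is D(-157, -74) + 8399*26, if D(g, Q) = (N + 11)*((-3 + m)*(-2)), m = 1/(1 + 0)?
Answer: 218502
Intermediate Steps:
m = 1 (m = 1/1 = 1)
N = 21 (N = 3 - (-3)*6 = 3 - 1*(-18) = 3 + 18 = 21)
D(g, Q) = 128 (D(g, Q) = (21 + 11)*((-3 + 1)*(-2)) = 32*(-2*(-2)) = 32*4 = 128)
D(-157, -74) + 8399*26 = 128 + 8399*26 = 128 + 218374 = 218502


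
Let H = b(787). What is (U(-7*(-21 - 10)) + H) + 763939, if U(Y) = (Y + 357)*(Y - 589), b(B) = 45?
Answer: 550456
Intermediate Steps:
U(Y) = (-589 + Y)*(357 + Y) (U(Y) = (357 + Y)*(-589 + Y) = (-589 + Y)*(357 + Y))
H = 45
(U(-7*(-21 - 10)) + H) + 763939 = ((-210273 + (-7*(-21 - 10))² - (-1624)*(-21 - 10)) + 45) + 763939 = ((-210273 + (-7*(-31))² - (-1624)*(-31)) + 45) + 763939 = ((-210273 + 217² - 232*217) + 45) + 763939 = ((-210273 + 47089 - 50344) + 45) + 763939 = (-213528 + 45) + 763939 = -213483 + 763939 = 550456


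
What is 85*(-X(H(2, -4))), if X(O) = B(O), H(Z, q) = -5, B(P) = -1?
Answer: 85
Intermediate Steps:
X(O) = -1
85*(-X(H(2, -4))) = 85*(-1*(-1)) = 85*1 = 85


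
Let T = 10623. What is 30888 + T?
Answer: 41511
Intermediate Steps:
30888 + T = 30888 + 10623 = 41511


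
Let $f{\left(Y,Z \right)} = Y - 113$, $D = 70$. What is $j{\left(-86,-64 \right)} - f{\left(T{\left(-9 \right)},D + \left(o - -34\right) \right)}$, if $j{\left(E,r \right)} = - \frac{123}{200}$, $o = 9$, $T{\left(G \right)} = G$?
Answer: $\frac{24277}{200} \approx 121.39$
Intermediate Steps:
$j{\left(E,r \right)} = - \frac{123}{200}$ ($j{\left(E,r \right)} = \left(-123\right) \frac{1}{200} = - \frac{123}{200}$)
$f{\left(Y,Z \right)} = -113 + Y$ ($f{\left(Y,Z \right)} = Y - 113 = -113 + Y$)
$j{\left(-86,-64 \right)} - f{\left(T{\left(-9 \right)},D + \left(o - -34\right) \right)} = - \frac{123}{200} - \left(-113 - 9\right) = - \frac{123}{200} - -122 = - \frac{123}{200} + 122 = \frac{24277}{200}$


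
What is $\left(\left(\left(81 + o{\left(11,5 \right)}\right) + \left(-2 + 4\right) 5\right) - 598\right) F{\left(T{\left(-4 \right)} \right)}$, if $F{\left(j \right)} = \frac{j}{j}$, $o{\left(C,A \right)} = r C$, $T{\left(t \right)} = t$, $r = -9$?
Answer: $-606$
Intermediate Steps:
$o{\left(C,A \right)} = - 9 C$
$F{\left(j \right)} = 1$
$\left(\left(\left(81 + o{\left(11,5 \right)}\right) + \left(-2 + 4\right) 5\right) - 598\right) F{\left(T{\left(-4 \right)} \right)} = \left(\left(\left(81 - 99\right) + \left(-2 + 4\right) 5\right) - 598\right) 1 = \left(\left(\left(81 - 99\right) + 2 \cdot 5\right) - 598\right) 1 = \left(\left(-18 + 10\right) - 598\right) 1 = \left(-8 - 598\right) 1 = \left(-606\right) 1 = -606$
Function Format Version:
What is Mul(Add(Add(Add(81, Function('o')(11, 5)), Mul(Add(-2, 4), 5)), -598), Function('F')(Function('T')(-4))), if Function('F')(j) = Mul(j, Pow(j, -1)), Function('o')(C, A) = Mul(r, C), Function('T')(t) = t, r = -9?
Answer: -606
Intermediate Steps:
Function('o')(C, A) = Mul(-9, C)
Function('F')(j) = 1
Mul(Add(Add(Add(81, Function('o')(11, 5)), Mul(Add(-2, 4), 5)), -598), Function('F')(Function('T')(-4))) = Mul(Add(Add(Add(81, Mul(-9, 11)), Mul(Add(-2, 4), 5)), -598), 1) = Mul(Add(Add(Add(81, -99), Mul(2, 5)), -598), 1) = Mul(Add(Add(-18, 10), -598), 1) = Mul(Add(-8, -598), 1) = Mul(-606, 1) = -606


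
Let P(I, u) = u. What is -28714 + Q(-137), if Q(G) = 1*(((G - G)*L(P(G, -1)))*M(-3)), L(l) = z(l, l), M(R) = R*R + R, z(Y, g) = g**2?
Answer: -28714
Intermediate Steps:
M(R) = R + R**2 (M(R) = R**2 + R = R + R**2)
L(l) = l**2
Q(G) = 0 (Q(G) = 1*(((G - G)*(-1)**2)*(-3*(1 - 3))) = 1*((0*1)*(-3*(-2))) = 1*(0*6) = 1*0 = 0)
-28714 + Q(-137) = -28714 + 0 = -28714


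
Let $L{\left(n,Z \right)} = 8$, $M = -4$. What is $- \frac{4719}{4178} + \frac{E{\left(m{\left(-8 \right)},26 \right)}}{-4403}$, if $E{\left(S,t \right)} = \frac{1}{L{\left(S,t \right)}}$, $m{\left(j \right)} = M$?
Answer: $- \frac{83113117}{73582936} \approx -1.1295$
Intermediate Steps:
$m{\left(j \right)} = -4$
$E{\left(S,t \right)} = \frac{1}{8}$
$- \frac{4719}{4178} + \frac{E{\left(m{\left(-8 \right)},26 \right)}}{-4403} = - \frac{4719}{4178} + \frac{1}{8 \left(-4403\right)} = \left(-4719\right) \frac{1}{4178} + \frac{1}{8} \left(- \frac{1}{4403}\right) = - \frac{4719}{4178} - \frac{1}{35224} = - \frac{83113117}{73582936}$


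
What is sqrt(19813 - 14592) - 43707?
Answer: -43707 + sqrt(5221) ≈ -43635.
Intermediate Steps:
sqrt(19813 - 14592) - 43707 = sqrt(5221) - 43707 = -43707 + sqrt(5221)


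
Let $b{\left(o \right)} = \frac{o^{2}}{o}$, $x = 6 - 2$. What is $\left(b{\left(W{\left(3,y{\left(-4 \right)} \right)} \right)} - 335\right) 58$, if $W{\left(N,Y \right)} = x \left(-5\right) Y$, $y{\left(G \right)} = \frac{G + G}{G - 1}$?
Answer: $-21286$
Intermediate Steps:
$x = 4$
$y{\left(G \right)} = \frac{2 G}{-1 + G}$
$W{\left(N,Y \right)} = - 20 Y$ ($W{\left(N,Y \right)} = 4 \left(-5\right) Y = - 20 Y$)
$b{\left(o \right)} = o$
$\left(b{\left(W{\left(3,y{\left(-4 \right)} \right)} \right)} - 335\right) 58 = \left(- 20 \cdot 2 \left(-4\right) \frac{1}{-1 - 4} - 335\right) 58 = \left(- 20 \cdot 2 \left(-4\right) \frac{1}{-5} - 335\right) 58 = \left(- 20 \cdot 2 \left(-4\right) \left(- \frac{1}{5}\right) - 335\right) 58 = \left(\left(-20\right) \frac{8}{5} - 335\right) 58 = \left(-32 - 335\right) 58 = \left(-367\right) 58 = -21286$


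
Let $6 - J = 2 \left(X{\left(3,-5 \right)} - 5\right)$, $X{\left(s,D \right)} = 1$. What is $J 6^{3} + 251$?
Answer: $3275$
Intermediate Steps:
$J = 14$ ($J = 6 - 2 \left(1 - 5\right) = 6 - 2 \left(-4\right) = 6 - -8 = 6 + 8 = 14$)
$J 6^{3} + 251 = 14 \cdot 6^{3} + 251 = 14 \cdot 216 + 251 = 3024 + 251 = 3275$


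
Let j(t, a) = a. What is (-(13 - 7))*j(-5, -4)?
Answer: 24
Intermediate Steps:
(-(13 - 7))*j(-5, -4) = -(13 - 7)*(-4) = -1*6*(-4) = -6*(-4) = 24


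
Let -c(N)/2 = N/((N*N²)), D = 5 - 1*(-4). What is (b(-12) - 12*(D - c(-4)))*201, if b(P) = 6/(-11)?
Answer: -486621/22 ≈ -22119.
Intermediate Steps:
D = 9 (D = 5 + 4 = 9)
c(N) = -2/N² (c(N) = -2*N/(N*N²) = -2*N/(N³) = -2*N/N³ = -2/N²)
b(P) = -6/11 (b(P) = 6*(-1/11) = -6/11)
(b(-12) - 12*(D - c(-4)))*201 = (-6/11 - 12*(9 - (-2)/(-4)²))*201 = (-6/11 - 12*(9 - (-2)/16))*201 = (-6/11 - 12*(9 - 1*(-⅛)))*201 = (-6/11 - 12*(9 + ⅛))*201 = (-6/11 - 12*73/8)*201 = (-6/11 - 219/2)*201 = -2421/22*201 = -486621/22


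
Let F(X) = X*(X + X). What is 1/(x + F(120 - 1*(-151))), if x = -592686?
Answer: -1/445804 ≈ -2.2431e-6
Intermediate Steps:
F(X) = 2*X² (F(X) = X*(2*X) = 2*X²)
1/(x + F(120 - 1*(-151))) = 1/(-592686 + 2*(120 - 1*(-151))²) = 1/(-592686 + 2*(120 + 151)²) = 1/(-592686 + 2*271²) = 1/(-592686 + 2*73441) = 1/(-592686 + 146882) = 1/(-445804) = -1/445804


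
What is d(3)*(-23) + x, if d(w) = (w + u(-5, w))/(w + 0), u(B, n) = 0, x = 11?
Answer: -12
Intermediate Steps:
d(w) = 1 (d(w) = (w + 0)/(w + 0) = w/w = 1)
d(3)*(-23) + x = 1*(-23) + 11 = -23 + 11 = -12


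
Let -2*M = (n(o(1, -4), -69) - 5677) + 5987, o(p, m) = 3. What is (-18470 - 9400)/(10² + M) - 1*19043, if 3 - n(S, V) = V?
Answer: -1705043/91 ≈ -18737.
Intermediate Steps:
n(S, V) = 3 - V
M = -191 (M = -(((3 - 1*(-69)) - 5677) + 5987)/2 = -(((3 + 69) - 5677) + 5987)/2 = -((72 - 5677) + 5987)/2 = -(-5605 + 5987)/2 = -½*382 = -191)
(-18470 - 9400)/(10² + M) - 1*19043 = (-18470 - 9400)/(10² - 191) - 1*19043 = -27870/(100 - 191) - 19043 = -27870/(-91) - 19043 = -27870*(-1/91) - 19043 = 27870/91 - 19043 = -1705043/91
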